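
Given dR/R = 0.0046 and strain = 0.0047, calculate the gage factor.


GF = (dR/R) / epsilon
= 0.0046 / 0.0047
= 0.9787

0.9787


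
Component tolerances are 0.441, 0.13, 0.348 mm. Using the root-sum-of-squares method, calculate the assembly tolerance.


RSS = sqrt(0.441^2 + 0.13^2 + 0.348^2)
= sqrt(0.332485)
= 0.5766

0.5766


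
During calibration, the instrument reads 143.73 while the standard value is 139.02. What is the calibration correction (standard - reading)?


Correction = standard - reading
= 139.02 - 143.73
= -4.7100

-4.7100


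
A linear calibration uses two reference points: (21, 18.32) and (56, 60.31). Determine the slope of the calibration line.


slope = (y2 - y1) / (x2 - x1)
= (60.31 - 18.32) / (56 - 21)
= 41.9900 / 35
= 1.1997

1.1997


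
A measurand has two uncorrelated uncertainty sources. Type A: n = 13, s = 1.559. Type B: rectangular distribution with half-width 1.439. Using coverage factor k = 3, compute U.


u_A = s / sqrt(n) = 1.559 / sqrt(13) = 0.4323888
u_B = half_width / sqrt(3) = 1.439 / sqrt(3) = 0.83080704
uc = sqrt(u_A^2 + u_B^2) = sqrt(0.4323888^2 + 0.83080704^2) = 0.93658978
U = k * uc = 3 * 0.93658978
U = 2.8098

2.8098


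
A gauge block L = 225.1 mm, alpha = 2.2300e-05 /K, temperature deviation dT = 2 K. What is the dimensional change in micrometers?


dL = L * alpha * dT
= 225.1 * 2.2300e-05 * 2
= 0.0100395 mm
dL_um = 0.0100395 * 1000 = 10.0395 um

10.0395


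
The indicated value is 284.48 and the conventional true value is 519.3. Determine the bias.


Systematic error = measured - true
= 284.48 - 519.3
= -234.8200

-234.8200


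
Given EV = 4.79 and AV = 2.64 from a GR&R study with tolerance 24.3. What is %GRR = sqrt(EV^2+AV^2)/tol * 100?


GRR = sqrt(EV^2 + AV^2) = sqrt(4.79^2 + 2.64^2) = 5.4693418
%GRR = GRR / tol * 100 = 5.4693418 / 24.3 * 100
%GRR = 22.5076

22.5076


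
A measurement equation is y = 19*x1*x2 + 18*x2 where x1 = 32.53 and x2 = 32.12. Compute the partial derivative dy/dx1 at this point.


y = 19*x1*x2 + 18*x2
dy/dx1 = 19*x2
Evaluate at x2 = 32.12: c1 = 19 * 32.12
c1 = 610.2800

610.2800


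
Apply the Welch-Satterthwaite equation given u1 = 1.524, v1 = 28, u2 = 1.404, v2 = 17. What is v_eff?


uc = sqrt(u1^2 + u2^2) = sqrt(1.524^2 + 1.404^2) = 2.0721467
v_eff = uc^4 / (u1^4/v1 + u2^4/v2)
= 2.0721467^4 / (1.524^4/28 + 1.404^4/17)
= 18.436649 / 0.42122584
v_eff = 43.7690

43.7690


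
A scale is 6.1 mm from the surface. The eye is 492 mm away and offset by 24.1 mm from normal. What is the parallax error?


error = h * offset / d
= 6.1 * 24.1 / 492
= 0.2988

0.2988


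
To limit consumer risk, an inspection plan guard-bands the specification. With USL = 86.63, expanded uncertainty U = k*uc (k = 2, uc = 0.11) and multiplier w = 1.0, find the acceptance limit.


U = k * uc = 2 * 0.11 = 0.22
guard band g = w * U = 1.0 * 0.22 = 0.22
AL = USL - g = 86.63 - 0.22
AL = 86.4100

86.4100


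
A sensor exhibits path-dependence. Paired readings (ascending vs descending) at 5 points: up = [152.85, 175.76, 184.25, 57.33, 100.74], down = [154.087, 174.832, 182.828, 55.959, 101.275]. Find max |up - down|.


|152.85 - 154.087| = 1.2370
|175.76 - 174.832| = 0.9280
|184.25 - 182.828| = 1.4220
|57.33 - 55.959| = 1.3710
|100.74 - 101.275| = 0.5350
hysteresis = max(diffs) = 1.4220

1.4220


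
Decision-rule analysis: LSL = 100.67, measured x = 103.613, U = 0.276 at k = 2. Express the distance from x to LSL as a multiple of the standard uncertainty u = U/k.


u = U / k = 0.276 / 2 = 0.138
margin = |LSL - x| = |100.67 - 103.613| = 2.943
z = margin / u = 2.943 / 0.138
z = 21.3261

21.3261


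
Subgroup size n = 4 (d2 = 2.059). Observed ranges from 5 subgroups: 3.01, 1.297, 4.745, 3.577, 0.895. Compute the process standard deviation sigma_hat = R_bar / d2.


R_bar = (3.01 + 1.297 + 4.745 + 3.577 + 0.895) / 5
R_bar = 13.524 / 5 = 2.7048
sigma_hat = R_bar / d2 = 2.7048 / 2.059 = 1.3136

1.3136


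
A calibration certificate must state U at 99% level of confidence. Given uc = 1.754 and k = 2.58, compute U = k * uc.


U = k * uc
U = 2.58 * 1.754
U = 4.5253

4.5253


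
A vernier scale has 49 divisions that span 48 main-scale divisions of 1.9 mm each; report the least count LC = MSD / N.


LC = MSD / n_div
= 1.9 / 49
= 0.0388

0.0388


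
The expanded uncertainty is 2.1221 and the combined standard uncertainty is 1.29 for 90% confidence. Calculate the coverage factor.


k = U / uc
k = 2.1221 / 1.29
k = 1.645

1.645


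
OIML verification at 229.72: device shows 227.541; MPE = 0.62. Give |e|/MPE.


e = indication - reference = 227.541 - 229.72 = -2.1790
|e| = 2.1790
ratio = |e| / MPE = 2.1790 / 0.62
ratio = 3.5145

3.5145


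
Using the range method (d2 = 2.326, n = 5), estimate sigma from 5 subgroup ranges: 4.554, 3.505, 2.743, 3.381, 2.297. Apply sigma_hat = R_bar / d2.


R_bar = (4.554 + 3.505 + 2.743 + 3.381 + 2.297) / 5
R_bar = 16.48 / 5 = 3.296
sigma_hat = R_bar / d2 = 3.296 / 2.326 = 1.4170

1.4170


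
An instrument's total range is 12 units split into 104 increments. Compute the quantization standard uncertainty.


resolution = range / divisions
resolution = 12 / 104 = 0.11538462
u_res = resolution / (2*sqrt(3))
u_res = 0.11538462 / 3.4641016
u_res = 0.0333

0.0333


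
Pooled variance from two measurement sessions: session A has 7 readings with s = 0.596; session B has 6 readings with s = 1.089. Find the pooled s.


s_p = sqrt(((n1-1)*s1^2 + (n2-1)*s2^2) / (n1+n2-2))
numerator = (7-1)*0.596^2 + (6-1)*1.089^2 = 2.131296 + 5.929605 = 8.060901
denominator = 7 + 6 - 2 = 11
s_p^2 = 8.060901 / 11 = 0.73280918
s_p = sqrt(0.73280918) = 0.8560

0.8560


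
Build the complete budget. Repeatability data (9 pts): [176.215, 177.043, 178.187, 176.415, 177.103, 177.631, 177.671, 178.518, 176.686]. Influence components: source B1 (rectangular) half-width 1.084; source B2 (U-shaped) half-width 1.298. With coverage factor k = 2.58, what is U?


mean = (176.215 + 177.043 + 178.187 + 176.415 + 177.103 + 177.631 + 177.671 + 178.518 + 176.686) / 9 = 177.2743333
s = sqrt(sum((x - mean)^2)/(n-1)) = 0.78691407
u_A = s / sqrt(n) = 0.78691407 / sqrt(9) = 0.26230469
u_B1 = 1.084 / sqrt(3) = 0.62584769
u_B2 = 1.298 / sqrt(2) = 0.9178246
uc = sqrt(0.26230469^2 + 0.62584769^2 + 0.9178246^2) = 1.1414425
U = k * uc = 2.58 * 1.1414425
U = 2.9449

2.9449


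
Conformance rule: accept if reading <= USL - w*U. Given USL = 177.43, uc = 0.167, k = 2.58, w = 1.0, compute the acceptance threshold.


U = k * uc = 2.58 * 0.167 = 0.43086
guard band g = w * U = 1.0 * 0.43086 = 0.43086
AL = USL - g = 177.43 - 0.43086
AL = 176.9991

176.9991


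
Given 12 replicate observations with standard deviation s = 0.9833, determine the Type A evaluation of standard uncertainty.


u_A = s / sqrt(n)
u_A = 0.9833 / sqrt(12)
u_A = 0.9833 / 3.4641016
u_A = 0.2839

0.2839


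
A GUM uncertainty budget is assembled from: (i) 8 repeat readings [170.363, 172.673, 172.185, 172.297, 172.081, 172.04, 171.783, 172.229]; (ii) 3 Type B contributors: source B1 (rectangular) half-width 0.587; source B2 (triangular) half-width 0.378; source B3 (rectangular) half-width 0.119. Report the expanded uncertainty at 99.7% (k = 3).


mean = (170.363 + 172.673 + 172.185 + 172.297 + 172.081 + 172.04 + 171.783 + 172.229) / 8 = 171.956375
s = sqrt(sum((x - mean)^2)/(n-1)) = 0.6915405
u_A = s / sqrt(n) = 0.6915405 / sqrt(8) = 0.24449649
u_B1 = 0.587 / sqrt(3) = 0.33890461
u_B2 = 0.378 / sqrt(6) = 0.15431785
u_B3 = 0.119 / sqrt(3) = 0.068704682
uc = sqrt(0.24449649^2 + 0.33890461^2 + 0.15431785^2 + 0.068704682^2) = 0.45074294
U = k * uc = 3 * 0.45074294
U = 1.3522

1.3522


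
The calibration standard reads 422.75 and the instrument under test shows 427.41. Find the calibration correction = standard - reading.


Correction = standard - reading
= 422.75 - 427.41
= -4.6600

-4.6600


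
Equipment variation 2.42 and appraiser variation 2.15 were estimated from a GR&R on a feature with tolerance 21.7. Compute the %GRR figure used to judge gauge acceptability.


GRR = sqrt(EV^2 + AV^2) = sqrt(2.42^2 + 2.15^2) = 3.2371129
%GRR = GRR / tol * 100 = 3.2371129 / 21.7 * 100
%GRR = 14.9176

14.9176


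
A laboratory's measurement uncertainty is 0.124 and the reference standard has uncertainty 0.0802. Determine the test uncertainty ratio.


TUR = u_lab / u_ref
= 0.124 / 0.0802
= 1.5461

1.5461


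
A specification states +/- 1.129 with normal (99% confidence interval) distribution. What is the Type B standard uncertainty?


u_B = half_width / 2.576
u_B = 1.129 / 2.576
u_B = 0.4383

0.4383


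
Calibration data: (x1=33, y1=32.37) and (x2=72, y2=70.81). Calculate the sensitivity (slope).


slope = (y2 - y1) / (x2 - x1)
= (70.81 - 32.37) / (72 - 33)
= 38.4400 / 39
= 0.9856

0.9856


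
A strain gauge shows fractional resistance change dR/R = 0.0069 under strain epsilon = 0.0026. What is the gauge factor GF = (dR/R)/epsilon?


GF = (dR/R) / epsilon
= 0.0069 / 0.0026
= 2.6538

2.6538


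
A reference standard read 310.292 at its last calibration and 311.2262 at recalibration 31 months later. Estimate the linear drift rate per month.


rate = (v2 - v1) / months
= (311.2262 - 310.292) / 31
= 0.9342 / 31
= 0.0301

0.0301


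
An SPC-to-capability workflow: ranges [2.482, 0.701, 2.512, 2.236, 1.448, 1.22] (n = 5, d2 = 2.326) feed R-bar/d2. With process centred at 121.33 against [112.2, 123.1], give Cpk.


R_bar = (2.482 + 0.701 + 2.512 + 2.236 + 1.448 + 1.22) / 6 = 1.7665
sigma = R_bar / d2 = 1.7665 / 2.326 = 0.7594583
Cp = (USL - LSL)/(6*sigma) = (123.1 - 112.2)/(6*0.7594583) = 2.3921
Cpu = (123.1 - 121.33)/(3*0.7594583) = 0.7769
Cpl = (121.33 - 112.2)/(3*0.7594583) = 4.0072
Cpk = min(Cpu, Cpl) = 0.7769

0.7769


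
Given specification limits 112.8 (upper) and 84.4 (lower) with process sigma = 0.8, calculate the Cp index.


Cp = (USL - LSL) / (6 * sigma)
= (112.8 - 84.4) / (6 * 0.8)
= 28.4000 / 4.8000
= 5.9167

5.9167


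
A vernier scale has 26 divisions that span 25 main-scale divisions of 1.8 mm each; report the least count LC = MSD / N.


LC = MSD / n_div
= 1.8 / 26
= 0.0692

0.0692


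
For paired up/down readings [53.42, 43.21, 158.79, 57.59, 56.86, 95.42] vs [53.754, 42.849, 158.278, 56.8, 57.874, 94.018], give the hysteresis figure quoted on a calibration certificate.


|53.42 - 53.754| = 0.3340
|43.21 - 42.849| = 0.3610
|158.79 - 158.278| = 0.5120
|57.59 - 56.8| = 0.7900
|56.86 - 57.874| = 1.0140
|95.42 - 94.018| = 1.4020
hysteresis = max(diffs) = 1.4020

1.4020


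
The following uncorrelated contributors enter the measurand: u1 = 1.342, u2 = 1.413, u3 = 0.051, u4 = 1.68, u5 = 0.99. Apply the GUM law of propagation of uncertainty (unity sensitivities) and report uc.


uc = sqrt(1.342^2 + 1.413^2 + 0.051^2 + 1.68^2 + 0.99^2)
uc = sqrt(7.602634)
uc = 2.7573

2.7573


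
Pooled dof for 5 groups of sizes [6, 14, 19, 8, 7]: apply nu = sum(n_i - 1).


nu = sum_i (n_i - 1)
nu = ((6 - 1) + (14 - 1) + (19 - 1) + (8 - 1) + (7 - 1))
nu = 5 + 13 + 18 + 7 + 6
nu = 49

49


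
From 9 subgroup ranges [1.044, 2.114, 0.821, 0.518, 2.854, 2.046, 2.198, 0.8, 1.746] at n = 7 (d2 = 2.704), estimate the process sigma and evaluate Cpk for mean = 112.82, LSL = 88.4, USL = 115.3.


R_bar = (1.044 + 2.114 + 0.821 + 0.518 + 2.854 + 2.046 + 2.198 + 0.8 + 1.746) / 9 = 1.5712222
sigma = R_bar / d2 = 1.5712222 / 2.704 = 0.5810733
Cp = (USL - LSL)/(6*sigma) = (115.3 - 88.4)/(6*0.5810733) = 7.7156
Cpu = (115.3 - 112.82)/(3*0.5810733) = 1.4227
Cpl = (112.82 - 88.4)/(3*0.5810733) = 14.0086
Cpk = min(Cpu, Cpl) = 1.4227

1.4227


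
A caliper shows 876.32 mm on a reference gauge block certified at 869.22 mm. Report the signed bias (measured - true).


Systematic error = measured - true
= 876.32 - 869.22
= 7.1000

7.1000


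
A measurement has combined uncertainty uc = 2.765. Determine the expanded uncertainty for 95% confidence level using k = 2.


U = k * uc
U = 2 * 2.765
U = 5.5300

5.5300


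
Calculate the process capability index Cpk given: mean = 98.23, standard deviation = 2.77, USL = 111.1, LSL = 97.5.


Cpu = (USL - mean) / (3*sigma) = (111.1 - 98.23) / (3*2.77) = 1.5487
Cpl = (mean - LSL) / (3*sigma) = (98.23 - 97.5) / (3*2.77) = 0.0878
Cpk = min(Cpu, Cpl) = 0.0878

0.0878


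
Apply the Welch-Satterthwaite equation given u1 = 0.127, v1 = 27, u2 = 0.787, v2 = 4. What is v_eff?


uc = sqrt(u1^2 + u2^2) = sqrt(0.127^2 + 0.787^2) = 0.79718128
v_eff = uc^4 / (u1^4/v1 + u2^4/v2)
= 0.79718128^4 / (0.127^4/27 + 0.787^4/4)
= 0.4038577 / 0.095914125
v_eff = 4.2106

4.2106


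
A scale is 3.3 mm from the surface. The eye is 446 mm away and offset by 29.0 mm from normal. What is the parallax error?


error = h * offset / d
= 3.3 * 29.0 / 446
= 0.2146

0.2146


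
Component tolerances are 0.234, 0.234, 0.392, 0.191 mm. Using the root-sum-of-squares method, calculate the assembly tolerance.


RSS = sqrt(0.234^2 + 0.234^2 + 0.392^2 + 0.191^2)
= sqrt(0.299657)
= 0.5474

0.5474


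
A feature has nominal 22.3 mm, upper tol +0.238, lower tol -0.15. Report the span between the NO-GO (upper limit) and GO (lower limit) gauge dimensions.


GO = nominal - lower_tol (smallest hole = maximum material condition)
GO = 22.3 - 0.15 = 22.15
NO-GO = nominal + upper_tol (largest hole = least material condition)
NO-GO = 22.3 + 0.238 = 22.538
spread = NO-GO - GO = 22.538 - 22.15 = 0.3880

0.3880


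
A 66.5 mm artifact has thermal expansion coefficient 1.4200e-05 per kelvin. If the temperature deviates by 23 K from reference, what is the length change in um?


dL = L * alpha * dT
= 66.5 * 1.4200e-05 * 23
= 0.0217189 mm
dL_um = 0.0217189 * 1000 = 21.7189 um

21.7189


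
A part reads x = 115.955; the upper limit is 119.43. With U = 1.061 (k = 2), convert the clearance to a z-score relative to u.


u = U / k = 1.061 / 2 = 0.5305
margin = |USL - x| = |119.43 - 115.955| = 3.475
z = margin / u = 3.475 / 0.5305
z = 6.5504

6.5504


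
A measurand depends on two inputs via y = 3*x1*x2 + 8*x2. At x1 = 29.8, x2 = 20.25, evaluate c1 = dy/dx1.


y = 3*x1*x2 + 8*x2
dy/dx1 = 3*x2
Evaluate at x2 = 20.25: c1 = 3 * 20.25
c1 = 60.7500

60.7500


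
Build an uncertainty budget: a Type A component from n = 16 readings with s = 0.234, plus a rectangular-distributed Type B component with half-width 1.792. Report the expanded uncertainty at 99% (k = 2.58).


u_A = s / sqrt(n) = 0.234 / sqrt(16) = 0.0585
u_B = half_width / sqrt(3) = 1.792 / sqrt(3) = 1.0346117
uc = sqrt(u_A^2 + u_B^2) = sqrt(0.0585^2 + 1.0346117^2) = 1.0362643
U = k * uc = 2.58 * 1.0362643
U = 2.6736

2.6736


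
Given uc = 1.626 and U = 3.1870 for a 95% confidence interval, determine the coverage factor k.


k = U / uc
k = 3.1870 / 1.626
k = 1.96

1.96


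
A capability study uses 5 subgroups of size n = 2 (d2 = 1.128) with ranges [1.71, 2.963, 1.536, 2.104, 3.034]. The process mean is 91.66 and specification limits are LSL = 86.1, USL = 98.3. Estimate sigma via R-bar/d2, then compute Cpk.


R_bar = (1.71 + 2.963 + 1.536 + 2.104 + 3.034) / 5 = 2.2694
sigma = R_bar / d2 = 2.2694 / 1.128 = 2.0118794
Cp = (USL - LSL)/(6*sigma) = (98.3 - 86.1)/(6*2.0118794) = 1.0107
Cpu = (98.3 - 91.66)/(3*2.0118794) = 1.1001
Cpl = (91.66 - 86.1)/(3*2.0118794) = 0.9212
Cpk = min(Cpu, Cpl) = 0.9212

0.9212


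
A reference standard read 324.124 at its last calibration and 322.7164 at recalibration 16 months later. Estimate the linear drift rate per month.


rate = (v2 - v1) / months
= (322.7164 - 324.124) / 16
= -1.4076 / 16
= -0.0880

-0.0880


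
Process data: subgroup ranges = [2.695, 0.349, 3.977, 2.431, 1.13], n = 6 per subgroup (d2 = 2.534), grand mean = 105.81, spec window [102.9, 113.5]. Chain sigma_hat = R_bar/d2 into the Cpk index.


R_bar = (2.695 + 0.349 + 3.977 + 2.431 + 1.13) / 5 = 2.1164
sigma = R_bar / d2 = 2.1164 / 2.534 = 0.83520126
Cp = (USL - LSL)/(6*sigma) = (113.5 - 102.9)/(6*0.83520126) = 2.1153
Cpu = (113.5 - 105.81)/(3*0.83520126) = 3.0691
Cpl = (105.81 - 102.9)/(3*0.83520126) = 1.1614
Cpk = min(Cpu, Cpl) = 1.1614

1.1614


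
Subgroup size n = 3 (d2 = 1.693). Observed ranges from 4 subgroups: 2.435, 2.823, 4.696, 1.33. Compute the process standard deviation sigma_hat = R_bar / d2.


R_bar = (2.435 + 2.823 + 4.696 + 1.33) / 4
R_bar = 11.284 / 4 = 2.821
sigma_hat = R_bar / d2 = 2.821 / 1.693 = 1.6663

1.6663


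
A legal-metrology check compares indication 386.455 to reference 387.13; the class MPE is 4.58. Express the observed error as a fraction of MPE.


e = indication - reference = 386.455 - 387.13 = -0.6750
|e| = 0.6750
ratio = |e| / MPE = 0.6750 / 4.58
ratio = 0.1474

0.1474


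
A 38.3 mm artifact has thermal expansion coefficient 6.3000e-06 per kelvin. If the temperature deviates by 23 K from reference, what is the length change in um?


dL = L * alpha * dT
= 38.3 * 6.3000e-06 * 23
= 0.0055497 mm
dL_um = 0.0055497 * 1000 = 5.5497 um

5.5497


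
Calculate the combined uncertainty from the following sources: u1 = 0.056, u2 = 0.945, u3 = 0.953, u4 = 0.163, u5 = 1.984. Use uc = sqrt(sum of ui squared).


uc = sqrt(0.056^2 + 0.945^2 + 0.953^2 + 0.163^2 + 1.984^2)
uc = sqrt(5.767195)
uc = 2.4015

2.4015


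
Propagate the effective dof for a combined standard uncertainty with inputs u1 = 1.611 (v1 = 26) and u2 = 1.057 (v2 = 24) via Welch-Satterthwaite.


uc = sqrt(u1^2 + u2^2) = sqrt(1.611^2 + 1.057^2) = 1.9268031
v_eff = uc^4 / (u1^4/v1 + u2^4/v2)
= 1.9268031^4 / (1.611^4/26 + 1.057^4/24)
= 13.783177 / 0.31107526
v_eff = 44.3082

44.3082


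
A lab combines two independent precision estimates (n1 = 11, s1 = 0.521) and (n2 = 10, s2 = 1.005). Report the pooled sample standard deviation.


s_p = sqrt(((n1-1)*s1^2 + (n2-1)*s2^2) / (n1+n2-2))
numerator = (11-1)*0.521^2 + (10-1)*1.005^2 = 2.71441 + 9.090225 = 11.804635
denominator = 11 + 10 - 2 = 19
s_p^2 = 11.804635 / 19 = 0.62129658
s_p = sqrt(0.62129658) = 0.7882

0.7882


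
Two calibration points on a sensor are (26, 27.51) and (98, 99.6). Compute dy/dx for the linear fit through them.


slope = (y2 - y1) / (x2 - x1)
= (99.6 - 27.51) / (98 - 26)
= 72.0900 / 72
= 1.0012

1.0012


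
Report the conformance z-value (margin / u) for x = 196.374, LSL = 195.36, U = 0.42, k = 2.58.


u = U / k = 0.42 / 2.58 = 0.1627907
margin = |LSL - x| = |195.36 - 196.374| = 1.014
z = margin / u = 1.014 / 0.1627907
z = 6.2289

6.2289


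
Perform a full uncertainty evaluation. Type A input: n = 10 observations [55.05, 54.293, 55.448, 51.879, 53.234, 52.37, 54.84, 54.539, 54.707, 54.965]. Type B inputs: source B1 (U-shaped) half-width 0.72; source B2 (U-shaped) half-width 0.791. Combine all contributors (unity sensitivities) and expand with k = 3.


mean = (55.05 + 54.293 + 55.448 + 51.879 + 53.234 + 52.37 + 54.84 + 54.539 + 54.707 + 54.965) / 10 = 54.1325
s = sqrt(sum((x - mean)^2)/(n-1)) = 1.2146779
u_A = s / sqrt(n) = 1.2146779 / sqrt(10) = 0.38411488
u_B1 = 0.72 / sqrt(2) = 0.50911688
u_B2 = 0.791 / sqrt(2) = 0.55932146
uc = sqrt(0.38411488^2 + 0.50911688^2 + 0.55932146^2) = 0.8482834
U = k * uc = 3 * 0.8482834
U = 2.5449

2.5449


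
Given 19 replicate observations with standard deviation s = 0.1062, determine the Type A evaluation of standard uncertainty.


u_A = s / sqrt(n)
u_A = 0.1062 / sqrt(19)
u_A = 0.1062 / 4.3588989
u_A = 0.0244

0.0244


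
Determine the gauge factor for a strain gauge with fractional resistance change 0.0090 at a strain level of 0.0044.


GF = (dR/R) / epsilon
= 0.0090 / 0.0044
= 2.0455

2.0455


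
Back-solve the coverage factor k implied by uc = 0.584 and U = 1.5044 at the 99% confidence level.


k = U / uc
k = 1.5044 / 0.584
k = 2.576

2.576


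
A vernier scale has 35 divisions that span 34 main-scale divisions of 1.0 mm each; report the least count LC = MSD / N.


LC = MSD / n_div
= 1.0 / 35
= 0.0286

0.0286


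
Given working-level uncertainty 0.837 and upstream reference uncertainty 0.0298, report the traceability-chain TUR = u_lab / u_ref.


TUR = u_lab / u_ref
= 0.837 / 0.0298
= 28.0872

28.0872


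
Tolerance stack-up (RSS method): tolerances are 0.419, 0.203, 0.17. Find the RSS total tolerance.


RSS = sqrt(0.419^2 + 0.203^2 + 0.17^2)
= sqrt(0.24567)
= 0.4957

0.4957


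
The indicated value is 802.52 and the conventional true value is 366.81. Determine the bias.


Systematic error = measured - true
= 802.52 - 366.81
= 435.7100

435.7100


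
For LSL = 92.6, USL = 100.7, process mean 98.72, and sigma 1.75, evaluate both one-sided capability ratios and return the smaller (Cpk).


Cpu = (USL - mean) / (3*sigma) = (100.7 - 98.72) / (3*1.75) = 0.3771
Cpl = (mean - LSL) / (3*sigma) = (98.72 - 92.6) / (3*1.75) = 1.1657
Cpk = min(Cpu, Cpl) = 0.3771

0.3771


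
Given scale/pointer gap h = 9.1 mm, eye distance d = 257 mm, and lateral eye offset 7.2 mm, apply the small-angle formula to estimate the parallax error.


error = h * offset / d
= 9.1 * 7.2 / 257
= 0.2549

0.2549


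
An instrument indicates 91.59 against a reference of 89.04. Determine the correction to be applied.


Correction = standard - reading
= 89.04 - 91.59
= -2.5500

-2.5500


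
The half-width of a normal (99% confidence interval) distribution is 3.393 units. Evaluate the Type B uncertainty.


u_B = half_width / 2.576
u_B = 3.393 / 2.576
u_B = 1.3172

1.3172


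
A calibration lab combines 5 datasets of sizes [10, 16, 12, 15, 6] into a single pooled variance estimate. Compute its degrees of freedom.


nu = sum_i (n_i - 1)
nu = ((10 - 1) + (16 - 1) + (12 - 1) + (15 - 1) + (6 - 1))
nu = 9 + 15 + 11 + 14 + 5
nu = 54

54


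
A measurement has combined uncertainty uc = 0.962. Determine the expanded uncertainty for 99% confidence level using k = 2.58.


U = k * uc
U = 2.58 * 0.962
U = 2.4820

2.4820


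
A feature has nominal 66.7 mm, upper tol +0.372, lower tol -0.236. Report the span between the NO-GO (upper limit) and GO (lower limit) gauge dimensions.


GO = nominal - lower_tol (smallest hole = maximum material condition)
GO = 66.7 - 0.236 = 66.464
NO-GO = nominal + upper_tol (largest hole = least material condition)
NO-GO = 66.7 + 0.372 = 67.072
spread = NO-GO - GO = 67.072 - 66.464 = 0.6080

0.6080


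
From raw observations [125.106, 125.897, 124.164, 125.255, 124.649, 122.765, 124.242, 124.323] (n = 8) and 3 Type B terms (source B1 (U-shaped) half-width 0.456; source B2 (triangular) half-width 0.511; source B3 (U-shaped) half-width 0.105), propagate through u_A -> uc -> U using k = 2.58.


mean = (125.106 + 125.897 + 124.164 + 125.255 + 124.649 + 122.765 + 124.242 + 124.323) / 8 = 124.550125
s = sqrt(sum((x - mean)^2)/(n-1)) = 0.93441998
u_A = s / sqrt(n) = 0.93441998 / sqrt(8) = 0.33036735
u_B1 = 0.456 / sqrt(2) = 0.32244069
u_B2 = 0.511 / sqrt(6) = 0.20861488
u_B3 = 0.105 / sqrt(2) = 0.074246212
uc = sqrt(0.33036735^2 + 0.32244069^2 + 0.20861488^2 + 0.074246212^2) = 0.51199927
U = k * uc = 2.58 * 0.51199927
U = 1.3210

1.3210


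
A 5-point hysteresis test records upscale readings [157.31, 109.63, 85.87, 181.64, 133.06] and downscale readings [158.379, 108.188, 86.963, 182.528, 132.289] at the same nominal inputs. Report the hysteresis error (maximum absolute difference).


|157.31 - 158.379| = 1.0690
|109.63 - 108.188| = 1.4420
|85.87 - 86.963| = 1.0930
|181.64 - 182.528| = 0.8880
|133.06 - 132.289| = 0.7710
hysteresis = max(diffs) = 1.4420

1.4420


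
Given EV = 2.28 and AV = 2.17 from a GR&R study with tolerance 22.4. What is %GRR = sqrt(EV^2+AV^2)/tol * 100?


GRR = sqrt(EV^2 + AV^2) = sqrt(2.28^2 + 2.17^2) = 3.1475864
%GRR = GRR / tol * 100 = 3.1475864 / 22.4 * 100
%GRR = 14.0517

14.0517


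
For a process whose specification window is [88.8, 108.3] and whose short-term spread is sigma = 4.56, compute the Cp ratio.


Cp = (USL - LSL) / (6 * sigma)
= (108.3 - 88.8) / (6 * 4.56)
= 19.5000 / 27.3600
= 0.7127

0.7127


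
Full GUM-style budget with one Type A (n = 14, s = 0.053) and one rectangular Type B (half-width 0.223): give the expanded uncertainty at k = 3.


u_A = s / sqrt(n) = 0.053 / sqrt(14) = 0.014164846
u_B = half_width / sqrt(3) = 0.223 / sqrt(3) = 0.12874911
uc = sqrt(u_A^2 + u_B^2) = sqrt(0.014164846^2 + 0.12874911^2) = 0.12952597
U = k * uc = 3 * 0.12952597
U = 0.3886

0.3886


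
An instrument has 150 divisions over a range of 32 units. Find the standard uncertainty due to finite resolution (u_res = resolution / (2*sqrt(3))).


resolution = range / divisions
resolution = 32 / 150 = 0.21333333
u_res = resolution / (2*sqrt(3))
u_res = 0.21333333 / 3.4641016
u_res = 0.0616

0.0616


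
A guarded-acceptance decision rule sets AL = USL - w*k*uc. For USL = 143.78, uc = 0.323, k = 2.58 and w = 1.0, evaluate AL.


U = k * uc = 2.58 * 0.323 = 0.83334
guard band g = w * U = 1.0 * 0.83334 = 0.83334
AL = USL - g = 143.78 - 0.83334
AL = 142.9467

142.9467


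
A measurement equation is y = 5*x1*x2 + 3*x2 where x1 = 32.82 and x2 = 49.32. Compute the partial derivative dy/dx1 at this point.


y = 5*x1*x2 + 3*x2
dy/dx1 = 5*x2
Evaluate at x2 = 49.32: c1 = 5 * 49.32
c1 = 246.6000

246.6000


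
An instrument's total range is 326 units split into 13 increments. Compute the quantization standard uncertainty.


resolution = range / divisions
resolution = 326 / 13 = 25.076923
u_res = resolution / (2*sqrt(3))
u_res = 25.076923 / 3.4641016
u_res = 7.2391

7.2391


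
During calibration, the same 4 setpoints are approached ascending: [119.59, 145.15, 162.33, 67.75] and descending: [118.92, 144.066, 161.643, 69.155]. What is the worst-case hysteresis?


|119.59 - 118.92| = 0.6700
|145.15 - 144.066| = 1.0840
|162.33 - 161.643| = 0.6870
|67.75 - 69.155| = 1.4050
hysteresis = max(diffs) = 1.4050

1.4050


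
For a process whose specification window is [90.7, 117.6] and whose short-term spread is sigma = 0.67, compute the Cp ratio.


Cp = (USL - LSL) / (6 * sigma)
= (117.6 - 90.7) / (6 * 0.67)
= 26.9000 / 4.0200
= 6.6915

6.6915


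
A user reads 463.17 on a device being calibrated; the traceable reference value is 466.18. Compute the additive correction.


Correction = standard - reading
= 466.18 - 463.17
= 3.0100

3.0100


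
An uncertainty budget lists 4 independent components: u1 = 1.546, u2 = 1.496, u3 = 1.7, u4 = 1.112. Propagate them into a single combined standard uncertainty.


uc = sqrt(1.546^2 + 1.496^2 + 1.7^2 + 1.112^2)
uc = sqrt(8.754676)
uc = 2.9588

2.9588


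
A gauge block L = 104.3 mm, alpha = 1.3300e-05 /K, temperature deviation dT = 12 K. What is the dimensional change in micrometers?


dL = L * alpha * dT
= 104.3 * 1.3300e-05 * 12
= 0.0166463 mm
dL_um = 0.0166463 * 1000 = 16.6463 um

16.6463


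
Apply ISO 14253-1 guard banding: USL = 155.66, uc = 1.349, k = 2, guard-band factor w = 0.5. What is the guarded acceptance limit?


U = k * uc = 2 * 1.349 = 2.698
guard band g = w * U = 0.5 * 2.698 = 1.349
AL = USL - g = 155.66 - 1.349
AL = 154.3110

154.3110


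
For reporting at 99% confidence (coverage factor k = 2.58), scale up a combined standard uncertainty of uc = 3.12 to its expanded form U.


U = k * uc
U = 2.58 * 3.12
U = 8.0496

8.0496


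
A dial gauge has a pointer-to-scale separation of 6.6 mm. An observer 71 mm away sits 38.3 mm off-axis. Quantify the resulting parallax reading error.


error = h * offset / d
= 6.6 * 38.3 / 71
= 3.5603

3.5603


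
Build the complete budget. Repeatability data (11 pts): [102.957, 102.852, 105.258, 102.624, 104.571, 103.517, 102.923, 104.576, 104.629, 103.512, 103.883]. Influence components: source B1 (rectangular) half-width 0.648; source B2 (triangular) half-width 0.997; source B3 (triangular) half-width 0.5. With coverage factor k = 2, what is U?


mean = (102.957 + 102.852 + 105.258 + 102.624 + 104.571 + 103.517 + 102.923 + 104.576 + 104.629 + 103.512 + 103.883) / 11 = 103.7547273
s = sqrt(sum((x - mean)^2)/(n-1)) = 0.88985708
u_A = s / sqrt(n) = 0.88985708 / sqrt(11) = 0.268302
u_B1 = 0.648 / sqrt(3) = 0.37412297
u_B2 = 0.997 / sqrt(6) = 0.40702355
u_B3 = 0.5 / sqrt(6) = 0.20412415
uc = sqrt(0.268302^2 + 0.37412297^2 + 0.40702355^2 + 0.20412415^2) = 0.64752513
U = k * uc = 2 * 0.64752513
U = 1.2951

1.2951


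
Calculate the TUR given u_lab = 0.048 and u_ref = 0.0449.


TUR = u_lab / u_ref
= 0.048 / 0.0449
= 1.0690

1.0690


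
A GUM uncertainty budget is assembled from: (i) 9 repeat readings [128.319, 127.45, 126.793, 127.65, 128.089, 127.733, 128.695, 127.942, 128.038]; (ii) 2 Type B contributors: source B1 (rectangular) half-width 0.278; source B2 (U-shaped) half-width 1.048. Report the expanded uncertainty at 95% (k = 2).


mean = (128.319 + 127.45 + 126.793 + 127.65 + 128.089 + 127.733 + 128.695 + 127.942 + 128.038) / 9 = 127.8565556
s = sqrt(sum((x - mean)^2)/(n-1)) = 0.54376767
u_A = s / sqrt(n) = 0.54376767 / sqrt(9) = 0.18125589
u_B1 = 0.278 / sqrt(3) = 0.16050337
u_B2 = 1.048 / sqrt(2) = 0.74104791
uc = sqrt(0.18125589^2 + 0.16050337^2 + 0.74104791^2) = 0.77959415
U = k * uc = 2 * 0.77959415
U = 1.5592

1.5592


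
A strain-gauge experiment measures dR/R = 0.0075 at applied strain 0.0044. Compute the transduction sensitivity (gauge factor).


GF = (dR/R) / epsilon
= 0.0075 / 0.0044
= 1.7045

1.7045


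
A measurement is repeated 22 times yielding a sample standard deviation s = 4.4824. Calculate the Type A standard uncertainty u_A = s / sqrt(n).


u_A = s / sqrt(n)
u_A = 4.4824 / sqrt(22)
u_A = 4.4824 / 4.6904158
u_A = 0.9557

0.9557


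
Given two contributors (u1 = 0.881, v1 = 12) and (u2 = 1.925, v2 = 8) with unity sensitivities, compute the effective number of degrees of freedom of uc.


uc = sqrt(u1^2 + u2^2) = sqrt(0.881^2 + 1.925^2) = 2.1170229
v_eff = uc^4 / (u1^4/v1 + u2^4/v2)
= 2.1170229^4 / (0.881^4/12 + 1.925^4/8)
= 20.086405 / 1.7666592
v_eff = 11.3697

11.3697


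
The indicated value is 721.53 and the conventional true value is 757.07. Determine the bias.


Systematic error = measured - true
= 721.53 - 757.07
= -35.5400

-35.5400


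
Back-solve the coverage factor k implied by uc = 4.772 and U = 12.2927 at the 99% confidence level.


k = U / uc
k = 12.2927 / 4.772
k = 2.576

2.576


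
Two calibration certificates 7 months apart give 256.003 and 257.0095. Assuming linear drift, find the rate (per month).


rate = (v2 - v1) / months
= (257.0095 - 256.003) / 7
= 1.0065 / 7
= 0.1438

0.1438


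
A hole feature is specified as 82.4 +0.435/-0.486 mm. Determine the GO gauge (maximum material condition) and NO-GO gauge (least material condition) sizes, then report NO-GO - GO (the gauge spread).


GO = nominal - lower_tol (smallest hole = maximum material condition)
GO = 82.4 - 0.486 = 81.914
NO-GO = nominal + upper_tol (largest hole = least material condition)
NO-GO = 82.4 + 0.435 = 82.835
spread = NO-GO - GO = 82.835 - 81.914 = 0.9210

0.9210


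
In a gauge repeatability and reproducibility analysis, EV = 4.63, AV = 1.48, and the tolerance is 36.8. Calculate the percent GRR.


GRR = sqrt(EV^2 + AV^2) = sqrt(4.63^2 + 1.48^2) = 4.8607921
%GRR = GRR / tol * 100 = 4.8607921 / 36.8 * 100
%GRR = 13.2087

13.2087


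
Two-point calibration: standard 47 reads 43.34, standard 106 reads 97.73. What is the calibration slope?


slope = (y2 - y1) / (x2 - x1)
= (97.73 - 43.34) / (106 - 47)
= 54.3900 / 59
= 0.9219

0.9219


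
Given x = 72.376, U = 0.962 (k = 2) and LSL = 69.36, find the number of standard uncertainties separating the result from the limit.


u = U / k = 0.962 / 2 = 0.481
margin = |LSL - x| = |69.36 - 72.376| = 3.016
z = margin / u = 3.016 / 0.481
z = 6.2703

6.2703


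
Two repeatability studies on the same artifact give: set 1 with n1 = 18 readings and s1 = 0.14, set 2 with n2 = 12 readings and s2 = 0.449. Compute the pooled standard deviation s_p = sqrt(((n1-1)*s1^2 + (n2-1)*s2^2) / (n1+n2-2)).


s_p = sqrt(((n1-1)*s1^2 + (n2-1)*s2^2) / (n1+n2-2))
numerator = (18-1)*0.14^2 + (12-1)*0.449^2 = 0.3332 + 2.217611 = 2.550811
denominator = 18 + 12 - 2 = 28
s_p^2 = 2.550811 / 28 = 0.091100393
s_p = sqrt(0.091100393) = 0.3018

0.3018


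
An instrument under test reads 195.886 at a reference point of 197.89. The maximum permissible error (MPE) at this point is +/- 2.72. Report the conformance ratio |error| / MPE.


e = indication - reference = 195.886 - 197.89 = -2.0040
|e| = 2.0040
ratio = |e| / MPE = 2.0040 / 2.72
ratio = 0.7368

0.7368


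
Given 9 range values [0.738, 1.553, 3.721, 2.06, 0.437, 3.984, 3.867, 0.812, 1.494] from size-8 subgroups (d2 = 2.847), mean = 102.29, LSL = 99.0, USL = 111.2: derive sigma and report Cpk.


R_bar = (0.738 + 1.553 + 3.721 + 2.06 + 0.437 + 3.984 + 3.867 + 0.812 + 1.494) / 9 = 2.074
sigma = R_bar / d2 = 2.074 / 2.847 = 0.72848613
Cp = (USL - LSL)/(6*sigma) = (111.2 - 99.0)/(6*0.72848613) = 2.7912
Cpu = (111.2 - 102.29)/(3*0.72848613) = 4.0769
Cpl = (102.29 - 99.0)/(3*0.72848613) = 1.5054
Cpk = min(Cpu, Cpl) = 1.5054

1.5054


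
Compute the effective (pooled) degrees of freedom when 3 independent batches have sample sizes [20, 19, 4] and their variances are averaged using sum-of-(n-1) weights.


nu = sum_i (n_i - 1)
nu = ((20 - 1) + (19 - 1) + (4 - 1))
nu = 19 + 18 + 3
nu = 40

40


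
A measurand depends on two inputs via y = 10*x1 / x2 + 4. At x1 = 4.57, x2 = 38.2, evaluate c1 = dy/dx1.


y = 10*x1 / x2 + 4
dy/dx1 = 10/x2
Evaluate at x2 = 38.2: c1 = 10 / 38.2
c1 = 0.2618

0.2618


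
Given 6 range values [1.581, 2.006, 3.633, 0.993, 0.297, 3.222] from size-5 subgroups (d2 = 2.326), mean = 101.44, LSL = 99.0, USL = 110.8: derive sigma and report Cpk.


R_bar = (1.581 + 2.006 + 3.633 + 0.993 + 0.297 + 3.222) / 6 = 1.9553333
sigma = R_bar / d2 = 1.9553333 / 2.326 = 0.840642
Cp = (USL - LSL)/(6*sigma) = (110.8 - 99.0)/(6*0.840642) = 2.3395
Cpu = (110.8 - 101.44)/(3*0.840642) = 3.7114
Cpl = (101.44 - 99.0)/(3*0.840642) = 0.9675
Cpk = min(Cpu, Cpl) = 0.9675

0.9675


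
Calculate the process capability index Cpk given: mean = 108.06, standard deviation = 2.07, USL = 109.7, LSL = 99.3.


Cpu = (USL - mean) / (3*sigma) = (109.7 - 108.06) / (3*2.07) = 0.2641
Cpl = (mean - LSL) / (3*sigma) = (108.06 - 99.3) / (3*2.07) = 1.4106
Cpk = min(Cpu, Cpl) = 0.2641

0.2641


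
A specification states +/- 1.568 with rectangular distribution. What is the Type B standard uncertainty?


u_B = half_width / sqrt(3)
u_B = 1.568 / 1.7320508
u_B = 0.9053

0.9053


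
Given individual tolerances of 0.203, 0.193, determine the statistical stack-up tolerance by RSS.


RSS = sqrt(0.203^2 + 0.193^2)
= sqrt(0.078458)
= 0.2801

0.2801


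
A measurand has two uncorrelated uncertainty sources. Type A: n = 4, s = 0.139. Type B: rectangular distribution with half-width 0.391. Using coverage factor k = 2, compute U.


u_A = s / sqrt(n) = 0.139 / sqrt(4) = 0.0695
u_B = half_width / sqrt(3) = 0.391 / sqrt(3) = 0.22574396
uc = sqrt(u_A^2 + u_B^2) = sqrt(0.0695^2 + 0.22574396^2) = 0.23620031
U = k * uc = 2 * 0.23620031
U = 0.4724

0.4724


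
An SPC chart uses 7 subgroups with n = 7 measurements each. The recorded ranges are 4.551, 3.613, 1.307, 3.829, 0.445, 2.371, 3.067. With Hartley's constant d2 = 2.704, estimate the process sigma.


R_bar = (4.551 + 3.613 + 1.307 + 3.829 + 0.445 + 2.371 + 3.067) / 7
R_bar = 19.183 / 7 = 2.7404286
sigma_hat = R_bar / d2 = 2.7404286 / 2.704 = 1.0135

1.0135


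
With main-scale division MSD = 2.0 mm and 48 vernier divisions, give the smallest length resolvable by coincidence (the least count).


LC = MSD / n_div
= 2.0 / 48
= 0.0417

0.0417


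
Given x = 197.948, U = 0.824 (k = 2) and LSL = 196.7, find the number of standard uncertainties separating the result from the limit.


u = U / k = 0.824 / 2 = 0.412
margin = |LSL - x| = |196.7 - 197.948| = 1.248
z = margin / u = 1.248 / 0.412
z = 3.0291

3.0291


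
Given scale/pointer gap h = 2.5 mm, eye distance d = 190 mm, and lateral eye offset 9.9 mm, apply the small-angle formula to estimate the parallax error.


error = h * offset / d
= 2.5 * 9.9 / 190
= 0.1303

0.1303


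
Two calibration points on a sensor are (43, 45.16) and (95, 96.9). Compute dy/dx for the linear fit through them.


slope = (y2 - y1) / (x2 - x1)
= (96.9 - 45.16) / (95 - 43)
= 51.7400 / 52
= 0.9950

0.9950


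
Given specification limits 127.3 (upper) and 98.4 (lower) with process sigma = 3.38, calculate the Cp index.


Cp = (USL - LSL) / (6 * sigma)
= (127.3 - 98.4) / (6 * 3.38)
= 28.9000 / 20.2800
= 1.4250

1.4250


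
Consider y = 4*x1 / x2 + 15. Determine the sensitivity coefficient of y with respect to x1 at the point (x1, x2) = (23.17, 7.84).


y = 4*x1 / x2 + 15
dy/dx1 = 4/x2
Evaluate at x2 = 7.84: c1 = 4 / 7.84
c1 = 0.5102

0.5102


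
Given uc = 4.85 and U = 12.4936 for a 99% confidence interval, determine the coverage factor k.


k = U / uc
k = 12.4936 / 4.85
k = 2.576

2.576


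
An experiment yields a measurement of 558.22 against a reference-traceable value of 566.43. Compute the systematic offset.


Systematic error = measured - true
= 558.22 - 566.43
= -8.2100

-8.2100


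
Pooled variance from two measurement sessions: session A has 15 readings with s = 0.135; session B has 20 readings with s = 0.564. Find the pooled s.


s_p = sqrt(((n1-1)*s1^2 + (n2-1)*s2^2) / (n1+n2-2))
numerator = (15-1)*0.135^2 + (20-1)*0.564^2 = 0.25515 + 6.043824 = 6.298974
denominator = 15 + 20 - 2 = 33
s_p^2 = 6.298974 / 33 = 0.190878
s_p = sqrt(0.190878) = 0.4369

0.4369


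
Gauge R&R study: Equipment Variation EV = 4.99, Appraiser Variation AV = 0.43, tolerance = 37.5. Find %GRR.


GRR = sqrt(EV^2 + AV^2) = sqrt(4.99^2 + 0.43^2) = 5.0084928
%GRR = GRR / tol * 100 = 5.0084928 / 37.5 * 100
%GRR = 13.3560

13.3560


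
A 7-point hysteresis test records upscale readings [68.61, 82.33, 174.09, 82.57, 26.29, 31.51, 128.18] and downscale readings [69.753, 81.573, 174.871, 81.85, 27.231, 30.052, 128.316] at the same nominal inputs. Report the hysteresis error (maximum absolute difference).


|68.61 - 69.753| = 1.1430
|82.33 - 81.573| = 0.7570
|174.09 - 174.871| = 0.7810
|82.57 - 81.85| = 0.7200
|26.29 - 27.231| = 0.9410
|31.51 - 30.052| = 1.4580
|128.18 - 128.316| = 0.1360
hysteresis = max(diffs) = 1.4580

1.4580


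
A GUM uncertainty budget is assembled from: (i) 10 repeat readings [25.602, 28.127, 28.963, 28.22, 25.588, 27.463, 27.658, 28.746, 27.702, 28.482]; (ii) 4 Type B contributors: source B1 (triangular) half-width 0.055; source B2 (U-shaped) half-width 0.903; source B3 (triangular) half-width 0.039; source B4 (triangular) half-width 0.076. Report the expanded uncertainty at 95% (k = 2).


mean = (25.602 + 28.127 + 28.963 + 28.22 + 25.588 + 27.463 + 27.658 + 28.746 + 27.702 + 28.482) / 10 = 27.6551
s = sqrt(sum((x - mean)^2)/(n-1)) = 1.1857235
u_A = s / sqrt(n) = 1.1857235 / sqrt(10) = 0.37495869
u_B1 = 0.055 / sqrt(6) = 0.022453656
u_B2 = 0.903 / sqrt(2) = 0.63851742
u_B3 = 0.039 / sqrt(6) = 0.015921683
u_B4 = 0.076 / sqrt(6) = 0.03102687
uc = sqrt(0.37495869^2 + 0.022453656^2 + 0.63851742^2 + 0.015921683^2 + 0.03102687^2) = 0.74163256
U = k * uc = 2 * 0.74163256
U = 1.4833

1.4833


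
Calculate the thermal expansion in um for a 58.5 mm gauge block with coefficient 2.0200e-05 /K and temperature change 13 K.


dL = L * alpha * dT
= 58.5 * 2.0200e-05 * 13
= 0.0153621 mm
dL_um = 0.0153621 * 1000 = 15.3621 um

15.3621


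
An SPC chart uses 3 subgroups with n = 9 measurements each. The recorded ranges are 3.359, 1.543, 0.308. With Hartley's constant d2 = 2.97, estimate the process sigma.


R_bar = (3.359 + 1.543 + 0.308) / 3
R_bar = 5.21 / 3 = 1.7366667
sigma_hat = R_bar / d2 = 1.7366667 / 2.97 = 0.5847

0.5847


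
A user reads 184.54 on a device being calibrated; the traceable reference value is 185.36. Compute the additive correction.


Correction = standard - reading
= 185.36 - 184.54
= 0.8200

0.8200
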